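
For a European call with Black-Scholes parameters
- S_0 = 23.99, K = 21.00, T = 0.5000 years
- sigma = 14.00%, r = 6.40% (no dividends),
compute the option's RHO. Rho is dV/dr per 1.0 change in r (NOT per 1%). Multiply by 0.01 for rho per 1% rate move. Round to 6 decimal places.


Answer: Rho = 9.632512

Derivation:
d1 = 1.7174072033; d2 = 1.6184122539
phi(d1) = 0.0912928978; exp(-qT) = 1.0000000000; exp(-rT) = 0.9685065821
N(d2) = 0.9472131085
Rho = K*T*exp(-rT)*N(d2) = 21.0000 * 0.5000 * 0.9685065821 * 0.9472131085 = 9.632512


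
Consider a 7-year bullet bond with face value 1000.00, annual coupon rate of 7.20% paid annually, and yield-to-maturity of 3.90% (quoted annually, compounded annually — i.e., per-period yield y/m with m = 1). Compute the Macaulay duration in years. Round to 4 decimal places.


Coupon per period c = face * coupon_rate / m = 72.000000
Periods per year m = 1; per-period yield y/m = 0.039000
Number of cashflows N = 7
Cashflows (t years, CF_t, discount factor 1/(1+y/m)^(m*t), PV):
  t = 1.0000: CF_t = 72.000000, DF = 0.962464, PV = 69.297401
  t = 2.0000: CF_t = 72.000000, DF = 0.926337, PV = 66.696248
  t = 3.0000: CF_t = 72.000000, DF = 0.891566, PV = 64.192731
  t = 4.0000: CF_t = 72.000000, DF = 0.858100, PV = 61.783187
  t = 5.0000: CF_t = 72.000000, DF = 0.825890, PV = 59.464087
  t = 6.0000: CF_t = 72.000000, DF = 0.794889, PV = 57.232038
  t = 7.0000: CF_t = 1072.000000, DF = 0.765052, PV = 820.136145
Price P = sum_t PV_t = 1198.801837
Macaulay numerator sum_t t * PV_t:
  t * PV_t at t = 1.0000: 69.297401
  t * PV_t at t = 2.0000: 133.392495
  t * PV_t at t = 3.0000: 192.578194
  t * PV_t at t = 4.0000: 247.132748
  t * PV_t at t = 5.0000: 297.320437
  t * PV_t at t = 6.0000: 343.392228
  t * PV_t at t = 7.0000: 5740.953014
Macaulay duration D = (sum_t t * PV_t) / P = 7024.066517 / 1198.801837 = 5.859239

Answer: Macaulay duration = 5.8592 years


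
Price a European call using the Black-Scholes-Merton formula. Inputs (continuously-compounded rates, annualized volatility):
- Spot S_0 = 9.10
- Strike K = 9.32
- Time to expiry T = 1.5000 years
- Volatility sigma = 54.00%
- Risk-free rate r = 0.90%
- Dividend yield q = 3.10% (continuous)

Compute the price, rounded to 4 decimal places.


d1 = (ln(S/K) + (r - q + 0.5*sigma^2) * T) / (sigma * sqrt(T)) = 0.24466439
d2 = d1 - sigma * sqrt(T) = -0.41669784
exp(-rT) = 0.98659072; exp(-qT) = 0.95456456
C = S_0 * exp(-qT) * N(d1) - K * exp(-rT) * N(d2)
N(d1) = 0.59664185; N(d2) = 0.33844972
C = 9.1000 * 0.95456456 * 0.59664185 - 9.3200 * 0.98659072 * 0.33844972 = 2.0707

Answer: Price = 2.0707


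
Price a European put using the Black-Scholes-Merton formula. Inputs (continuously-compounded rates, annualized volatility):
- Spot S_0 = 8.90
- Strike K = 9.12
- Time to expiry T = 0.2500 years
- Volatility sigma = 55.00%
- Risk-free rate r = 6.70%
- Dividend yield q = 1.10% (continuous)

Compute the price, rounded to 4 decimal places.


Answer: Price = 1.0229

Derivation:
d1 = (ln(S/K) + (r - q + 0.5*sigma^2) * T) / (sigma * sqrt(T)) = 0.09961445
d2 = d1 - sigma * sqrt(T) = -0.17538555
exp(-rT) = 0.98338950; exp(-qT) = 0.99725378
P = K * exp(-rT) * N(-d2) - S_0 * exp(-qT) * N(-d1)
N(-d1) = 0.46032521; N(-d2) = 0.56961165
P = 9.1200 * 0.98338950 * 0.56961165 - 8.9000 * 0.99725378 * 0.46032521 = 1.0229


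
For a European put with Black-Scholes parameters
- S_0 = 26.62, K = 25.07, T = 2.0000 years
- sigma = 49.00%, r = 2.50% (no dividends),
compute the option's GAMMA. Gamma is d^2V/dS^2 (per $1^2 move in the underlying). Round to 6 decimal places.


Answer: Gamma = 0.019036

Derivation:
d1 = 0.5052074489; d2 = -0.1877571966
phi(d1) = 0.3511450769; exp(-qT) = 1.0000000000; exp(-rT) = 0.9512294245
Gamma = exp(-qT) * phi(d1) / (S * sigma * sqrt(T)) = 1.0000000000 * 0.3511450769 / (26.6200 * 0.4900 * 1.4142135624) = 0.019036


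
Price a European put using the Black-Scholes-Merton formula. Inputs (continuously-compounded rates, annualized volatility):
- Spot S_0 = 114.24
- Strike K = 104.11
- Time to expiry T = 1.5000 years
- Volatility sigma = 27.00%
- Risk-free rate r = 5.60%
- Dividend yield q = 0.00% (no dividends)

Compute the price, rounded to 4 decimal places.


Answer: Price = 6.4298

Derivation:
d1 = (ln(S/K) + (r - q + 0.5*sigma^2) * T) / (sigma * sqrt(T)) = 0.70015630
d2 = d1 - sigma * sqrt(T) = 0.36947518
exp(-rT) = 0.91943126; exp(-qT) = 1.00000000
P = K * exp(-rT) * N(-d2) - S_0 * exp(-qT) * N(-d1)
N(-d1) = 0.24191485; N(-d2) = 0.35588678
P = 104.1100 * 0.91943126 * 0.35588678 - 114.2400 * 1.00000000 * 0.24191485 = 6.4298


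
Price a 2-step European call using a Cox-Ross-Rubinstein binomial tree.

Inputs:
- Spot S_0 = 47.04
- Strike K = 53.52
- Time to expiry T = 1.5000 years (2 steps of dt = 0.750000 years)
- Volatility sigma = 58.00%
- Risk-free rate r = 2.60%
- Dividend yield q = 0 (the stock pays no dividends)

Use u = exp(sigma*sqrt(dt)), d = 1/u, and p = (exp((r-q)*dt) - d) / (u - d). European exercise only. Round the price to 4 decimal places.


Answer: Price = V(0,0) = 11.2904

Derivation:
dt = T/N = 0.750000
u = exp(sigma*sqrt(dt)) = 1.652509; d = 1/u = 0.605140
p = (exp((r-q)*dt) - d) / (u - d) = 0.395802
Discount per step: exp(-r*dt) = 0.980689
Stock lattice S(k, i) with i counting down-moves:
  k=0: S(0,0) = 47.0400
  k=1: S(1,0) = 77.7340; S(1,1) = 28.4658
  k=2: S(2,0) = 128.4562; S(2,1) = 47.0400; S(2,2) = 17.2258
Terminal payoffs V(N, i) = max(S_T - K, 0):
  V(2,0) = 74.936172; V(2,1) = 0.000000; V(2,2) = 0.000000
Backward induction: V(k, i) = exp(-r*dt) * [p * V(k+1, i) + (1-p) * V(k+1, i+1)].
  V(1,0) = exp(-r*dt) * [p*74.936172 + (1-p)*0.000000] = 29.087147
  V(1,1) = exp(-r*dt) * [p*0.000000 + (1-p)*0.000000] = 0.000000
  V(0,0) = exp(-r*dt) * [p*29.087147 + (1-p)*0.000000] = 11.290437


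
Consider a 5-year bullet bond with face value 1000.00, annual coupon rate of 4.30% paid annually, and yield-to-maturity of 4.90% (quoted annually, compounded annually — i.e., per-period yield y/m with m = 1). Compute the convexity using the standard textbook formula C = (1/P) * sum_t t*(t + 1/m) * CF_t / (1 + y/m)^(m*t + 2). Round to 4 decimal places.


Answer: Convexity = 24.3598

Derivation:
Coupon per period c = face * coupon_rate / m = 43.000000
Periods per year m = 1; per-period yield y/m = 0.049000
Number of cashflows N = 5
Cashflows (t years, CF_t, discount factor 1/(1+y/m)^(m*t), PV):
  t = 1.0000: CF_t = 43.000000, DF = 0.953289, PV = 40.991420
  t = 2.0000: CF_t = 43.000000, DF = 0.908760, PV = 39.076664
  t = 3.0000: CF_t = 43.000000, DF = 0.866310, PV = 37.251348
  t = 4.0000: CF_t = 43.000000, DF = 0.825844, PV = 35.511294
  t = 5.0000: CF_t = 1043.000000, DF = 0.787268, PV = 821.120448
Price P = sum_t PV_t = 973.951175
Convexity numerator sum_t t*(t + 1/m) * CF_t / (1+y/m)^(m*t + 2):
  t = 1.0000: term = 74.502696
  t = 2.0000: term = 213.067766
  t = 3.0000: term = 406.230251
  t = 4.0000: term = 645.424612
  t = 5.0000: term = 22386.033317
Convexity = (1/P) * sum = 23725.258642 / 973.951175 = 24.359803


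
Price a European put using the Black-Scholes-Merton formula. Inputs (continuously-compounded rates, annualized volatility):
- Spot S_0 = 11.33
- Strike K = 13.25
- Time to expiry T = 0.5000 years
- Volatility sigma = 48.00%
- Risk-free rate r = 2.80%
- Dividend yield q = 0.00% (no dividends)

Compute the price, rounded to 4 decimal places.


d1 = (ln(S/K) + (r - q + 0.5*sigma^2) * T) / (sigma * sqrt(T)) = -0.25026712
d2 = d1 - sigma * sqrt(T) = -0.58967838
exp(-rT) = 0.98609754; exp(-qT) = 1.00000000
P = K * exp(-rT) * N(-d2) - S_0 * exp(-qT) * N(-d1)
N(-d1) = 0.59880961; N(-d2) = 0.72229685
P = 13.2500 * 0.98609754 * 0.72229685 - 11.3300 * 1.00000000 * 0.59880961 = 2.6529

Answer: Price = 2.6529


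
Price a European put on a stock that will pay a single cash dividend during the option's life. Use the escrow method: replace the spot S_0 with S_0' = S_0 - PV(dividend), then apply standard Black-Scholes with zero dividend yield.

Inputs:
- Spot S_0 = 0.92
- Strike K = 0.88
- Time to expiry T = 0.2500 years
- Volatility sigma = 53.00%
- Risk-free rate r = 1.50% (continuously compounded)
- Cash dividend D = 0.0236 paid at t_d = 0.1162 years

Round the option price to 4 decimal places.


PV(D) = D * exp(-r * t_d) = 0.0236 * 0.99825852 = 0.02355890
S_0' = S_0 - PV(D) = 0.9200 - 0.02355890 = 0.89644110
d1 = (ln(S_0'/K) + (r + sigma^2/2)*T) / (sigma*sqrt(T)) = 0.21650257
d2 = d1 - sigma*sqrt(T) = -0.04849743
exp(-rT) = 0.99625702
N(-d1) = 0.41429801; N(-d2) = 0.51934009
P = K * exp(-rT) * N(-d2) - S_0' * N(-d1) = 0.8800 * 0.99625702 * 0.51934009 - 0.89644110 * 0.41429801 = 0.0839

Answer: Price = 0.0839


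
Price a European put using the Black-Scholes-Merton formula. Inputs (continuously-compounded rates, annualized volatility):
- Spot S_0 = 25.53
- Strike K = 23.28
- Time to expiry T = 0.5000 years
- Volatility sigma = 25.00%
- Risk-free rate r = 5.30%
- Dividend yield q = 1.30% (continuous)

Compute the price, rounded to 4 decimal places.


d1 = (ln(S/K) + (r - q + 0.5*sigma^2) * T) / (sigma * sqrt(T)) = 0.72342459
d2 = d1 - sigma * sqrt(T) = 0.54664790
exp(-rT) = 0.97384804; exp(-qT) = 0.99352108
P = K * exp(-rT) * N(-d2) - S_0 * exp(-qT) * N(-d1)
N(-d1) = 0.23470953; N(-d2) = 0.29231033
P = 23.2800 * 0.97384804 * 0.29231033 - 25.5300 * 0.99352108 * 0.23470953 = 0.6737

Answer: Price = 0.6737


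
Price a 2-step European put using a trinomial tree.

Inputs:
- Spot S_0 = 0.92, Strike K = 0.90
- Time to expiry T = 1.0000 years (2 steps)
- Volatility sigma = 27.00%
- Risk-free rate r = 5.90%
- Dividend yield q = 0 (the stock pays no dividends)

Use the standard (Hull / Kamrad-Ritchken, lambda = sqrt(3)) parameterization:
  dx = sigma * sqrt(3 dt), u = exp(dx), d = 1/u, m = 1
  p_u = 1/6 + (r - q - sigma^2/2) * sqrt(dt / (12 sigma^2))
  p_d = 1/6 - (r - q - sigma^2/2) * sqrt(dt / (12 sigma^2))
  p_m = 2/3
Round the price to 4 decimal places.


Answer: Price = V(0,0) = 0.0539

Derivation:
dt = T/N = 0.500000; dx = sigma*sqrt(3*dt) = 0.330681
u = exp(dx) = 1.391916; d = 1/u = 0.718434
p_u = 0.183715, p_m = 0.666667, p_d = 0.149619
Discount per step: exp(-r*dt) = 0.970931
Stock lattice S(k, j) with j the centered position index:
  k=0: S(0,+0) = 0.9200
  k=1: S(1,-1) = 0.6610; S(1,+0) = 0.9200; S(1,+1) = 1.2806
  k=2: S(2,-2) = 0.4749; S(2,-1) = 0.6610; S(2,+0) = 0.9200; S(2,+1) = 1.2806; S(2,+2) = 1.7824
Terminal payoffs V(N, j) = max(K - S_T, 0):
  V(2,-2) = 0.425144; V(2,-1) = 0.239041; V(2,+0) = 0.000000; V(2,+1) = 0.000000; V(2,+2) = 0.000000
Backward induction: V(k, j) = exp(-r*dt) * [p_u * V(k+1, j+1) + p_m * V(k+1, j) + p_d * V(k+1, j-1)]
  V(1,-1) = exp(-r*dt) * [p_u*0.000000 + p_m*0.239041 + p_d*0.425144] = 0.216488
  V(1,+0) = exp(-r*dt) * [p_u*0.000000 + p_m*0.000000 + p_d*0.239041] = 0.034725
  V(1,+1) = exp(-r*dt) * [p_u*0.000000 + p_m*0.000000 + p_d*0.000000] = 0.000000
  V(0,+0) = exp(-r*dt) * [p_u*0.000000 + p_m*0.034725 + p_d*0.216488] = 0.053926


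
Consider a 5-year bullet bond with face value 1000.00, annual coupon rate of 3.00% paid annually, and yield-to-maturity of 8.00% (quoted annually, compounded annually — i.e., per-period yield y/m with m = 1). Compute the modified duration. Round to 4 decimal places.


Answer: Modified duration = 4.3312

Derivation:
Coupon per period c = face * coupon_rate / m = 30.000000
Periods per year m = 1; per-period yield y/m = 0.080000
Number of cashflows N = 5
Cashflows (t years, CF_t, discount factor 1/(1+y/m)^(m*t), PV):
  t = 1.0000: CF_t = 30.000000, DF = 0.925926, PV = 27.777778
  t = 2.0000: CF_t = 30.000000, DF = 0.857339, PV = 25.720165
  t = 3.0000: CF_t = 30.000000, DF = 0.793832, PV = 23.814967
  t = 4.0000: CF_t = 30.000000, DF = 0.735030, PV = 22.050896
  t = 5.0000: CF_t = 1030.000000, DF = 0.680583, PV = 701.000693
Price P = sum_t PV_t = 800.364498
First compute Macaulay numerator sum_t t * PV_t:
  t * PV_t at t = 1.0000: 27.777778
  t * PV_t at t = 2.0000: 51.440329
  t * PV_t at t = 3.0000: 71.444902
  t * PV_t at t = 4.0000: 88.203582
  t * PV_t at t = 5.0000: 3505.003465
Macaulay duration D = 3743.870056 / 800.364498 = 4.677706
Modified duration = D / (1 + y/m) = 4.677706 / (1 + 0.080000) = 4.331210


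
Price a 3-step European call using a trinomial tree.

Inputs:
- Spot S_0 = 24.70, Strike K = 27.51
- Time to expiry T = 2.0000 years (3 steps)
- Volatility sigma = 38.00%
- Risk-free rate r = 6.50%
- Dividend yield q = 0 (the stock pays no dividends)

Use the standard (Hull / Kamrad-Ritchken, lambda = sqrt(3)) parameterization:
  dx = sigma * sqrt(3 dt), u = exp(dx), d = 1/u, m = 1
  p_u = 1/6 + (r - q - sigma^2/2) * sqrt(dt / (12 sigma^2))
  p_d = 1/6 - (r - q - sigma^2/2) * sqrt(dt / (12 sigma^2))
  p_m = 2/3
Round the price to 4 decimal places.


Answer: Price = V(0,0) = 5.4122

Derivation:
dt = T/N = 0.666667; dx = sigma*sqrt(3*dt) = 0.537401
u = exp(dx) = 1.711553; d = 1/u = 0.584265
p_u = 0.162201, p_m = 0.666667, p_d = 0.171133
Discount per step: exp(-r*dt) = 0.957592
Stock lattice S(k, j) with j the centered position index:
  k=0: S(0,+0) = 24.7000
  k=1: S(1,-1) = 14.4313; S(1,+0) = 24.7000; S(1,+1) = 42.2754
  k=2: S(2,-2) = 8.4317; S(2,-1) = 14.4313; S(2,+0) = 24.7000; S(2,+1) = 42.2754; S(2,+2) = 72.3565
  k=3: S(3,-3) = 4.9264; S(3,-2) = 8.4317; S(3,-1) = 14.4313; S(3,+0) = 24.7000; S(3,+1) = 42.2754; S(3,+2) = 72.3565; S(3,+3) = 123.8420
Terminal payoffs V(N, j) = max(S_T - K, 0):
  V(3,-3) = 0.000000; V(3,-2) = 0.000000; V(3,-1) = 0.000000; V(3,+0) = 0.000000; V(3,+1) = 14.765359; V(3,+2) = 44.846519; V(3,+3) = 96.332018
Backward induction: V(k, j) = exp(-r*dt) * [p_u * V(k+1, j+1) + p_m * V(k+1, j) + p_d * V(k+1, j-1)]
  V(2,-2) = exp(-r*dt) * [p_u*0.000000 + p_m*0.000000 + p_d*0.000000] = 0.000000
  V(2,-1) = exp(-r*dt) * [p_u*0.000000 + p_m*0.000000 + p_d*0.000000] = 0.000000
  V(2,+0) = exp(-r*dt) * [p_u*14.765359 + p_m*0.000000 + p_d*0.000000] = 2.293387
  V(2,+1) = exp(-r*dt) * [p_u*44.846519 + p_m*14.765359 + p_d*0.000000] = 16.391786
  V(2,+2) = exp(-r*dt) * [p_u*96.332018 + p_m*44.846519 + p_d*14.765359] = 46.011955
  V(1,-1) = exp(-r*dt) * [p_u*2.293387 + p_m*0.000000 + p_d*0.000000] = 0.356214
  V(1,+0) = exp(-r*dt) * [p_u*16.391786 + p_m*2.293387 + p_d*0.000000] = 4.010094
  V(1,+1) = exp(-r*dt) * [p_u*46.011955 + p_m*16.391786 + p_d*2.293387] = 17.986935
  V(0,+0) = exp(-r*dt) * [p_u*17.986935 + p_m*4.010094 + p_d*0.356214] = 5.412167


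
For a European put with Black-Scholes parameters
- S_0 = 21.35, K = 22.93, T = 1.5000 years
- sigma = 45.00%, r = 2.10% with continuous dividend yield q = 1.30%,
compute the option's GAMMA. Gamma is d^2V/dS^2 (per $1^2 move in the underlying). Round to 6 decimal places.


Answer: Gamma = 0.032785

Derivation:
d1 = 0.1678002859; d2 = -0.3833349062
phi(d1) = 0.3933651352; exp(-qT) = 0.9806888952; exp(-rT) = 0.9689909565
Gamma = exp(-qT) * phi(d1) / (S * sigma * sqrt(T)) = 0.9806888952 * 0.3933651352 / (21.3500 * 0.4500 * 1.2247448714) = 0.032785


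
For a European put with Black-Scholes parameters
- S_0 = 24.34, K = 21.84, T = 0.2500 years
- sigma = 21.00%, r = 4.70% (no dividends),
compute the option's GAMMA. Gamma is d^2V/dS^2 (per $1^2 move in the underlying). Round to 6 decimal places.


Answer: Gamma = 0.076294

Derivation:
d1 = 1.1965755875; d2 = 1.0915755875
phi(d1) = 0.1949845213; exp(-qT) = 1.0000000000; exp(-rT) = 0.9883187617
Gamma = exp(-qT) * phi(d1) / (S * sigma * sqrt(T)) = 1.0000000000 * 0.1949845213 / (24.3400 * 0.2100 * 0.5000000000) = 0.076294


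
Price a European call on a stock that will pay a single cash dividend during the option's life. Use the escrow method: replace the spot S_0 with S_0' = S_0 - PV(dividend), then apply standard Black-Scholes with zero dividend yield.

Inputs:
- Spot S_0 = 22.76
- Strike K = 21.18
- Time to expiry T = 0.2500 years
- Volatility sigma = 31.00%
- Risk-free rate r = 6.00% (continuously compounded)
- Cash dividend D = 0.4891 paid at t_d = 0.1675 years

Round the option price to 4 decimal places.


Answer: Price = 2.1548

Derivation:
PV(D) = D * exp(-r * t_d) = 0.4891 * 0.99000033 = 0.48420916
S_0' = S_0 - PV(D) = 22.7600 - 0.48420916 = 22.27579084
d1 = (ln(S_0'/K) + (r + sigma^2/2)*T) / (sigma*sqrt(T)) = 0.49971378
d2 = d1 - sigma*sqrt(T) = 0.34471378
exp(-rT) = 0.98511194
N(d1) = 0.69136169; N(d2) = 0.63484522
C = S_0' * N(d1) - K * exp(-rT) * N(d2) = 22.27579084 * 0.69136169 - 21.1800 * 0.98511194 * 0.63484522 = 2.1548


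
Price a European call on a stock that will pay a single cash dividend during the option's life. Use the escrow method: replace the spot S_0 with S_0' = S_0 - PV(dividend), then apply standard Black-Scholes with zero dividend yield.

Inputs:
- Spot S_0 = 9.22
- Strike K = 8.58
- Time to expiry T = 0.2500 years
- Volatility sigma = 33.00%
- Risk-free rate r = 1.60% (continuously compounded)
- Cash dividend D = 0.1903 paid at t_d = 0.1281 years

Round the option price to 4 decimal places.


Answer: Price = 0.8519

Derivation:
PV(D) = D * exp(-r * t_d) = 0.1903 * 0.99795250 = 0.18991036
S_0' = S_0 - PV(D) = 9.2200 - 0.18991036 = 9.03008964
d1 = (ln(S_0'/K) + (r + sigma^2/2)*T) / (sigma*sqrt(T)) = 0.41661140
d2 = d1 - sigma*sqrt(T) = 0.25161140
exp(-rT) = 0.99600799
N(d1) = 0.66151866; N(d2) = 0.59932928
C = S_0' * N(d1) - K * exp(-rT) * N(d2) = 9.03008964 * 0.66151866 - 8.5800 * 0.99600799 * 0.59932928 = 0.8519


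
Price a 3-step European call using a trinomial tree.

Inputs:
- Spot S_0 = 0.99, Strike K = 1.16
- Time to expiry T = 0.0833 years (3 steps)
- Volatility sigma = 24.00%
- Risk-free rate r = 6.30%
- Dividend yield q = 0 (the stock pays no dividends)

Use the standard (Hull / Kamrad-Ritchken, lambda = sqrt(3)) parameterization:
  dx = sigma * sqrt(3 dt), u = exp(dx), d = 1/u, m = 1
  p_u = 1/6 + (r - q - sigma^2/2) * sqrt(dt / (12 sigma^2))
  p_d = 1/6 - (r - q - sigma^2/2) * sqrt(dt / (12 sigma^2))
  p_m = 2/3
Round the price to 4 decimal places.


dt = T/N = 0.027767; dx = sigma*sqrt(3*dt) = 0.069268
u = exp(dx) = 1.071724; d = 1/u = 0.933076
p_u = 0.173521, p_m = 0.666667, p_d = 0.159812
Discount per step: exp(-r*dt) = 0.998252
Stock lattice S(k, j) with j the centered position index:
  k=0: S(0,+0) = 0.9900
  k=1: S(1,-1) = 0.9237; S(1,+0) = 0.9900; S(1,+1) = 1.0610
  k=2: S(2,-2) = 0.8619; S(2,-1) = 0.9237; S(2,+0) = 0.9900; S(2,+1) = 1.0610; S(2,+2) = 1.1371
  k=3: S(3,-3) = 0.8042; S(3,-2) = 0.8619; S(3,-1) = 0.9237; S(3,+0) = 0.9900; S(3,+1) = 1.0610; S(3,+2) = 1.1371; S(3,+3) = 1.2187
Terminal payoffs V(N, j) = max(S_T - K, 0):
  V(3,-3) = 0.000000; V(3,-2) = 0.000000; V(3,-1) = 0.000000; V(3,+0) = 0.000000; V(3,+1) = 0.000000; V(3,+2) = 0.000000; V(3,+3) = 0.058663
Backward induction: V(k, j) = exp(-r*dt) * [p_u * V(k+1, j+1) + p_m * V(k+1, j) + p_d * V(k+1, j-1)]
  V(2,-2) = exp(-r*dt) * [p_u*0.000000 + p_m*0.000000 + p_d*0.000000] = 0.000000
  V(2,-1) = exp(-r*dt) * [p_u*0.000000 + p_m*0.000000 + p_d*0.000000] = 0.000000
  V(2,+0) = exp(-r*dt) * [p_u*0.000000 + p_m*0.000000 + p_d*0.000000] = 0.000000
  V(2,+1) = exp(-r*dt) * [p_u*0.000000 + p_m*0.000000 + p_d*0.000000] = 0.000000
  V(2,+2) = exp(-r*dt) * [p_u*0.058663 + p_m*0.000000 + p_d*0.000000] = 0.010161
  V(1,-1) = exp(-r*dt) * [p_u*0.000000 + p_m*0.000000 + p_d*0.000000] = 0.000000
  V(1,+0) = exp(-r*dt) * [p_u*0.000000 + p_m*0.000000 + p_d*0.000000] = 0.000000
  V(1,+1) = exp(-r*dt) * [p_u*0.010161 + p_m*0.000000 + p_d*0.000000] = 0.001760
  V(0,+0) = exp(-r*dt) * [p_u*0.001760 + p_m*0.000000 + p_d*0.000000] = 0.000305

Answer: Price = V(0,0) = 0.0003


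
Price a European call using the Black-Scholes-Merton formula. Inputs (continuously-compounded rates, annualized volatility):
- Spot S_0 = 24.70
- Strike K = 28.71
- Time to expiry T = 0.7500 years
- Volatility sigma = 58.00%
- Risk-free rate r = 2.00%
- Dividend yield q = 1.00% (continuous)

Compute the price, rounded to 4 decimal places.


Answer: Price = 3.5571

Derivation:
d1 = (ln(S/K) + (r - q + 0.5*sigma^2) * T) / (sigma * sqrt(T)) = -0.03343107
d2 = d1 - sigma * sqrt(T) = -0.53572580
exp(-rT) = 0.98511194; exp(-qT) = 0.99252805
C = S_0 * exp(-qT) * N(d1) - K * exp(-rT) * N(d2)
N(d1) = 0.48666542; N(d2) = 0.29607403
C = 24.7000 * 0.99252805 * 0.48666542 - 28.7100 * 0.98511194 * 0.29607403 = 3.5571


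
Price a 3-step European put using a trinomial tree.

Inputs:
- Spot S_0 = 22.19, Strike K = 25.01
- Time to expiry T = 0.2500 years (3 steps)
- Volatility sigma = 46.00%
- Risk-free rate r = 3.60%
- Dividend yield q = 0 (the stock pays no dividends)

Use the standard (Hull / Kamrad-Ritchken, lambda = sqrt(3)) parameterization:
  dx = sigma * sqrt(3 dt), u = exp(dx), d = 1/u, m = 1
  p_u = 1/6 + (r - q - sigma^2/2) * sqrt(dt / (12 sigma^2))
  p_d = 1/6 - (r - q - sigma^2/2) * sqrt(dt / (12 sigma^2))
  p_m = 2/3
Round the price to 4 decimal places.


dt = T/N = 0.083333; dx = sigma*sqrt(3*dt) = 0.230000
u = exp(dx) = 1.258600; d = 1/u = 0.794534
p_u = 0.154022, p_m = 0.666667, p_d = 0.179312
Discount per step: exp(-r*dt) = 0.997004
Stock lattice S(k, j) with j the centered position index:
  k=0: S(0,+0) = 22.1900
  k=1: S(1,-1) = 17.6307; S(1,+0) = 22.1900; S(1,+1) = 27.9283
  k=2: S(2,-2) = 14.0082; S(2,-1) = 17.6307; S(2,+0) = 22.1900; S(2,+1) = 27.9283; S(2,+2) = 35.1506
  k=3: S(3,-3) = 11.1300; S(3,-2) = 14.0082; S(3,-1) = 17.6307; S(3,+0) = 22.1900; S(3,+1) = 27.9283; S(3,+2) = 35.1506; S(3,+3) = 44.2405
Terminal payoffs V(N, j) = max(K - S_T, 0):
  V(3,-3) = 13.880027; V(3,-2) = 11.001816; V(3,-1) = 7.379299; V(3,+0) = 2.820000; V(3,+1) = 0.000000; V(3,+2) = 0.000000; V(3,+3) = 0.000000
Backward induction: V(k, j) = exp(-r*dt) * [p_u * V(k+1, j+1) + p_m * V(k+1, j) + p_d * V(k+1, j-1)]
  V(2,-2) = exp(-r*dt) * [p_u*7.379299 + p_m*11.001816 + p_d*13.880027] = 10.927136
  V(2,-1) = exp(-r*dt) * [p_u*2.820000 + p_m*7.379299 + p_d*11.001816] = 7.304680
  V(2,+0) = exp(-r*dt) * [p_u*0.000000 + p_m*2.820000 + p_d*7.379299] = 3.193599
  V(2,+1) = exp(-r*dt) * [p_u*0.000000 + p_m*0.000000 + p_d*2.820000] = 0.504144
  V(2,+2) = exp(-r*dt) * [p_u*0.000000 + p_m*0.000000 + p_d*0.000000] = 0.000000
  V(1,-1) = exp(-r*dt) * [p_u*3.193599 + p_m*7.304680 + p_d*10.927136] = 7.299102
  V(1,+0) = exp(-r*dt) * [p_u*0.504144 + p_m*3.193599 + p_d*7.304680] = 3.505995
  V(1,+1) = exp(-r*dt) * [p_u*0.000000 + p_m*0.504144 + p_d*3.193599] = 0.906023
  V(0,+0) = exp(-r*dt) * [p_u*0.906023 + p_m*3.505995 + p_d*7.299102] = 3.774351

Answer: Price = V(0,0) = 3.7744


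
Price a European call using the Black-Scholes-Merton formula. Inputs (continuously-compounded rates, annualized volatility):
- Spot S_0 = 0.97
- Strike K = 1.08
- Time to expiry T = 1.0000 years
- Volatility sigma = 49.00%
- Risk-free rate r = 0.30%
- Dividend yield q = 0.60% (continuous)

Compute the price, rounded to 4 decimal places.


d1 = (ln(S/K) + (r - q + 0.5*sigma^2) * T) / (sigma * sqrt(T)) = 0.01965255
d2 = d1 - sigma * sqrt(T) = -0.47034745
exp(-rT) = 0.99700450; exp(-qT) = 0.99401796
C = S_0 * exp(-qT) * N(d1) - K * exp(-rT) * N(d2)
N(d1) = 0.50783973; N(d2) = 0.31905340
C = 0.9700 * 0.99401796 * 0.50783973 - 1.0800 * 0.99700450 * 0.31905340 = 0.1461

Answer: Price = 0.1461


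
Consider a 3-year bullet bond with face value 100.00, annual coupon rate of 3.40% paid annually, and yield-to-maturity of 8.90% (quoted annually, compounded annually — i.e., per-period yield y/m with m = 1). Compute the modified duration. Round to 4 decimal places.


Coupon per period c = face * coupon_rate / m = 3.400000
Periods per year m = 1; per-period yield y/m = 0.089000
Number of cashflows N = 3
Cashflows (t years, CF_t, discount factor 1/(1+y/m)^(m*t), PV):
  t = 1.0000: CF_t = 3.400000, DF = 0.918274, PV = 3.122130
  t = 2.0000: CF_t = 3.400000, DF = 0.843226, PV = 2.866970
  t = 3.0000: CF_t = 103.400000, DF = 0.774313, PV = 80.063929
Price P = sum_t PV_t = 86.053030
First compute Macaulay numerator sum_t t * PV_t:
  t * PV_t at t = 1.0000: 3.122130
  t * PV_t at t = 2.0000: 5.733940
  t * PV_t at t = 3.0000: 240.191788
Macaulay duration D = 249.047858 / 86.053030 = 2.894121
Modified duration = D / (1 + y/m) = 2.894121 / (1 + 0.089000) = 2.657595

Answer: Modified duration = 2.6576


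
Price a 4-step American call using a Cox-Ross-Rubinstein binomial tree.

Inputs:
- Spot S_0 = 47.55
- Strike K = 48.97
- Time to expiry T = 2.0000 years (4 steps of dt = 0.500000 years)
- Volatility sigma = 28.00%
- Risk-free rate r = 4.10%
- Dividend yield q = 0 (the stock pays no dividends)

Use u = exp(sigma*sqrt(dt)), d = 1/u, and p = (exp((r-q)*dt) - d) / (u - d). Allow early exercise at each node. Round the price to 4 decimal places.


dt = T/N = 0.500000
u = exp(sigma*sqrt(dt)) = 1.218950; d = 1/u = 0.820378
p = (exp((r-q)*dt) - d) / (u - d) = 0.502628
Discount per step: exp(-r*dt) = 0.979709
Stock lattice S(k, i) with i counting down-moves:
  k=0: S(0,0) = 47.5500
  k=1: S(1,0) = 57.9611; S(1,1) = 39.0090
  k=2: S(2,0) = 70.6517; S(2,1) = 47.5500; S(2,2) = 32.0021
  k=3: S(3,0) = 86.1208; S(3,1) = 57.9611; S(3,2) = 39.0090; S(3,3) = 26.2538
  k=4: S(4,0) = 104.9770; S(4,1) = 70.6517; S(4,2) = 47.5500; S(4,3) = 32.0021; S(4,4) = 21.5381
Terminal payoffs V(N, i) = max(S_T - K, 0):
  V(4,0) = 56.007011; V(4,1) = 21.681659; V(4,2) = 0.000000; V(4,3) = 0.000000; V(4,4) = 0.000000
Backward induction: V(k, i) = exp(-r*dt) * [p * V(k+1, i) + (1-p) * V(k+1, i+1)]; then take max(V_cont, immediate exercise) for American.
  V(3,0) = exp(-r*dt) * [p*56.007011 + (1-p)*21.681659] = 38.144510; exercise = 37.150845; V(3,0) = max -> 38.144510
  V(3,1) = exp(-r*dt) * [p*21.681659 + (1-p)*0.000000] = 10.676679; exercise = 8.991076; V(3,1) = max -> 10.676679
  V(3,2) = exp(-r*dt) * [p*0.000000 + (1-p)*0.000000] = 0.000000; exercise = 0.000000; V(3,2) = max -> 0.000000
  V(3,3) = exp(-r*dt) * [p*0.000000 + (1-p)*0.000000] = 0.000000; exercise = 0.000000; V(3,3) = max -> 0.000000
  V(2,0) = exp(-r*dt) * [p*38.144510 + (1-p)*10.676679] = 23.985993; exercise = 21.681659; V(2,0) = max -> 23.985993
  V(2,1) = exp(-r*dt) * [p*10.676679 + (1-p)*0.000000] = 5.257507; exercise = 0.000000; V(2,1) = max -> 5.257507
  V(2,2) = exp(-r*dt) * [p*0.000000 + (1-p)*0.000000] = 0.000000; exercise = 0.000000; V(2,2) = max -> 0.000000
  V(1,0) = exp(-r*dt) * [p*23.985993 + (1-p)*5.257507] = 14.373276; exercise = 8.991076; V(1,0) = max -> 14.373276
  V(1,1) = exp(-r*dt) * [p*5.257507 + (1-p)*0.000000] = 2.588949; exercise = 0.000000; V(1,1) = max -> 2.588949
  V(0,0) = exp(-r*dt) * [p*14.373276 + (1-p)*2.588949] = 8.339361; exercise = 0.000000; V(0,0) = max -> 8.339361

Answer: Price = V(0,0) = 8.3394


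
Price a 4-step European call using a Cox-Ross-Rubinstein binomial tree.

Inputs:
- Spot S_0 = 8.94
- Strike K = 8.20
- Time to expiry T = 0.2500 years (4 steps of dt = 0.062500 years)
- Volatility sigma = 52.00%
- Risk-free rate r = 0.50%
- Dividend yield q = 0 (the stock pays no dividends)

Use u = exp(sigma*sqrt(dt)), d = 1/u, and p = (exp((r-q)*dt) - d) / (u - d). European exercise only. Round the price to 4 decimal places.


dt = T/N = 0.062500
u = exp(sigma*sqrt(dt)) = 1.138828; d = 1/u = 0.878095
p = (exp((r-q)*dt) - d) / (u - d) = 0.468744
Discount per step: exp(-r*dt) = 0.999688
Stock lattice S(k, i) with i counting down-moves:
  k=0: S(0,0) = 8.9400
  k=1: S(1,0) = 10.1811; S(1,1) = 7.8502
  k=2: S(2,0) = 11.5946; S(2,1) = 8.9400; S(2,2) = 6.8932
  k=3: S(3,0) = 13.2042; S(3,1) = 10.1811; S(3,2) = 7.8502; S(3,3) = 6.0529
  k=4: S(4,0) = 15.0373; S(4,1) = 11.5946; S(4,2) = 8.9400; S(4,3) = 6.8932; S(4,4) = 5.3150
Terminal payoffs V(N, i) = max(S_T - K, 0):
  V(4,0) = 6.837327; V(4,1) = 3.394555; V(4,2) = 0.740000; V(4,3) = 0.000000; V(4,4) = 0.000000
Backward induction: V(k, i) = exp(-r*dt) * [p * V(k+1, i) + (1-p) * V(k+1, i+1)].
  V(3,0) = exp(-r*dt) * [p*6.837327 + (1-p)*3.394555] = 5.006770
  V(3,1) = exp(-r*dt) * [p*3.394555 + (1-p)*0.740000] = 1.983688
  V(3,2) = exp(-r*dt) * [p*0.740000 + (1-p)*0.000000] = 0.346762
  V(3,3) = exp(-r*dt) * [p*0.000000 + (1-p)*0.000000] = 0.000000
  V(2,0) = exp(-r*dt) * [p*5.006770 + (1-p)*1.983688] = 3.399678
  V(2,1) = exp(-r*dt) * [p*1.983688 + (1-p)*0.346762] = 1.113714
  V(2,2) = exp(-r*dt) * [p*0.346762 + (1-p)*0.000000] = 0.162492
  V(1,0) = exp(-r*dt) * [p*3.399678 + (1-p)*1.113714] = 2.184564
  V(1,1) = exp(-r*dt) * [p*1.113714 + (1-p)*0.162492] = 0.608182
  V(0,0) = exp(-r*dt) * [p*2.184564 + (1-p)*0.608182] = 1.346682

Answer: Price = V(0,0) = 1.3467


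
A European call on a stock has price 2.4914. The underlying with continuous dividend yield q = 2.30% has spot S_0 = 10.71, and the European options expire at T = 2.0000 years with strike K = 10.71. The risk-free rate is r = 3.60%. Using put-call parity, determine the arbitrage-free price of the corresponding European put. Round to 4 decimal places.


Answer: Put price = 2.2289

Derivation:
Put-call parity: C - P = S_0 * exp(-qT) - K * exp(-rT).
S_0 * exp(-qT) = 10.7100 * 0.95504196 = 10.22849942
K * exp(-rT) = 10.7100 * 0.93053090 = 9.96598589
P = C - S*exp(-qT) + K*exp(-rT)
P = 2.4914 - 10.22849942 + 9.96598589 = 2.2289


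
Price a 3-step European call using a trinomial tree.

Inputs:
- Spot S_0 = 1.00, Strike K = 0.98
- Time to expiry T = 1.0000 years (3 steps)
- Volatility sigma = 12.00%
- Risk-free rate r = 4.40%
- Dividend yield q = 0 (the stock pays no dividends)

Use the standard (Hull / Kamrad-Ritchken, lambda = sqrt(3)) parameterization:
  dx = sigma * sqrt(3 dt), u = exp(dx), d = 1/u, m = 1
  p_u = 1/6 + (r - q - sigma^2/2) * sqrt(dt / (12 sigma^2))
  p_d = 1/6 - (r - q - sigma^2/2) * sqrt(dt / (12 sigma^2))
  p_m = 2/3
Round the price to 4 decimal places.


dt = T/N = 0.333333; dx = sigma*sqrt(3*dt) = 0.120000
u = exp(dx) = 1.127497; d = 1/u = 0.886920
p_u = 0.217778, p_m = 0.666667, p_d = 0.115556
Discount per step: exp(-r*dt) = 0.985440
Stock lattice S(k, j) with j the centered position index:
  k=0: S(0,+0) = 1.0000
  k=1: S(1,-1) = 0.8869; S(1,+0) = 1.0000; S(1,+1) = 1.1275
  k=2: S(2,-2) = 0.7866; S(2,-1) = 0.8869; S(2,+0) = 1.0000; S(2,+1) = 1.1275; S(2,+2) = 1.2712
  k=3: S(3,-3) = 0.6977; S(3,-2) = 0.7866; S(3,-1) = 0.8869; S(3,+0) = 1.0000; S(3,+1) = 1.1275; S(3,+2) = 1.2712; S(3,+3) = 1.4333
Terminal payoffs V(N, j) = max(S_T - K, 0):
  V(3,-3) = 0.000000; V(3,-2) = 0.000000; V(3,-1) = 0.000000; V(3,+0) = 0.020000; V(3,+1) = 0.147497; V(3,+2) = 0.291249; V(3,+3) = 0.453329
Backward induction: V(k, j) = exp(-r*dt) * [p_u * V(k+1, j+1) + p_m * V(k+1, j) + p_d * V(k+1, j-1)]
  V(2,-2) = exp(-r*dt) * [p_u*0.000000 + p_m*0.000000 + p_d*0.000000] = 0.000000
  V(2,-1) = exp(-r*dt) * [p_u*0.020000 + p_m*0.000000 + p_d*0.000000] = 0.004292
  V(2,+0) = exp(-r*dt) * [p_u*0.147497 + p_m*0.020000 + p_d*0.000000] = 0.044793
  V(2,+1) = exp(-r*dt) * [p_u*0.291249 + p_m*0.147497 + p_d*0.020000] = 0.161681
  V(2,+2) = exp(-r*dt) * [p_u*0.453329 + p_m*0.291249 + p_d*0.147497] = 0.305423
  V(1,-1) = exp(-r*dt) * [p_u*0.044793 + p_m*0.004292 + p_d*0.000000] = 0.012433
  V(1,+0) = exp(-r*dt) * [p_u*0.161681 + p_m*0.044793 + p_d*0.004292] = 0.064614
  V(1,+1) = exp(-r*dt) * [p_u*0.305423 + p_m*0.161681 + p_d*0.044793] = 0.176865
  V(0,+0) = exp(-r*dt) * [p_u*0.176865 + p_m*0.064614 + p_d*0.012433] = 0.081821

Answer: Price = V(0,0) = 0.0818


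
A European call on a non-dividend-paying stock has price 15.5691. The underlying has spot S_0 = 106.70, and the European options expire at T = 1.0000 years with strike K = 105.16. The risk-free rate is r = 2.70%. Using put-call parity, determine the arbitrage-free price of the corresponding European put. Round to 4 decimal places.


Answer: Put price = 11.2278

Derivation:
Put-call parity: C - P = S_0 * exp(-qT) - K * exp(-rT).
S_0 * exp(-qT) = 106.7000 * 1.00000000 = 106.70000000
K * exp(-rT) = 105.1600 * 0.97336124 = 102.35866816
P = C - S*exp(-qT) + K*exp(-rT)
P = 15.5691 - 106.70000000 + 102.35866816 = 11.2278


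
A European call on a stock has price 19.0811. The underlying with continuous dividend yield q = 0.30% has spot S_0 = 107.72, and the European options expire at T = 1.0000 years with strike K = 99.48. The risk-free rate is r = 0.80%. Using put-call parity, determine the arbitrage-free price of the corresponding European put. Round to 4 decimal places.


Answer: Put price = 10.3711

Derivation:
Put-call parity: C - P = S_0 * exp(-qT) - K * exp(-rT).
S_0 * exp(-qT) = 107.7200 * 0.99700450 = 107.39732426
K * exp(-rT) = 99.4800 * 0.99203191 = 98.68733489
P = C - S*exp(-qT) + K*exp(-rT)
P = 19.0811 - 107.39732426 + 98.68733489 = 10.3711


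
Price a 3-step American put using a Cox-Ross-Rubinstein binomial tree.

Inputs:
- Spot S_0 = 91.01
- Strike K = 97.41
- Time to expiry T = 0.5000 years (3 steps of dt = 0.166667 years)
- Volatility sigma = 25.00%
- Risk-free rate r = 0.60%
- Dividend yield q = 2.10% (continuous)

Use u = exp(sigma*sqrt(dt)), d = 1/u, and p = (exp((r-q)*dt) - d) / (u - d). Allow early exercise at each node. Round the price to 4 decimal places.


Answer: Price = V(0,0) = 10.8014

Derivation:
dt = T/N = 0.166667
u = exp(sigma*sqrt(dt)) = 1.107452; d = 1/u = 0.902974
p = (exp((r-q)*dt) - d) / (u - d) = 0.462296
Discount per step: exp(-r*dt) = 0.999000
Stock lattice S(k, i) with i counting down-moves:
  k=0: S(0,0) = 91.0100
  k=1: S(1,0) = 100.7892; S(1,1) = 82.1796
  k=2: S(2,0) = 111.6193; S(2,1) = 91.0100; S(2,2) = 74.2060
  k=3: S(3,0) = 123.6130; S(3,1) = 100.7892; S(3,2) = 82.1796; S(3,3) = 67.0061
Terminal payoffs V(N, i) = max(K - S_T, 0):
  V(3,0) = 0.000000; V(3,1) = 0.000000; V(3,2) = 15.230382; V(3,3) = 30.403933
Backward induction: V(k, i) = exp(-r*dt) * [p * V(k+1, i) + (1-p) * V(k+1, i+1)]; then take max(V_cont, immediate exercise) for American.
  V(2,0) = exp(-r*dt) * [p*0.000000 + (1-p)*0.000000] = 0.000000; exercise = 0.000000; V(2,0) = max -> 0.000000
  V(2,1) = exp(-r*dt) * [p*0.000000 + (1-p)*15.230382] = 8.181257; exercise = 6.400000; V(2,1) = max -> 8.181257
  V(2,2) = exp(-r*dt) * [p*15.230382 + (1-p)*30.403933] = 23.365888; exercise = 23.203982; V(2,2) = max -> 23.365888
  V(1,0) = exp(-r*dt) * [p*0.000000 + (1-p)*8.181257] = 4.394700; exercise = 0.000000; V(1,0) = max -> 4.394700
  V(1,1) = exp(-r*dt) * [p*8.181257 + (1-p)*23.365888] = 16.329761; exercise = 15.230382; V(1,1) = max -> 16.329761
  V(0,0) = exp(-r*dt) * [p*4.394700 + (1-p)*16.329761] = 10.801427; exercise = 6.400000; V(0,0) = max -> 10.801427


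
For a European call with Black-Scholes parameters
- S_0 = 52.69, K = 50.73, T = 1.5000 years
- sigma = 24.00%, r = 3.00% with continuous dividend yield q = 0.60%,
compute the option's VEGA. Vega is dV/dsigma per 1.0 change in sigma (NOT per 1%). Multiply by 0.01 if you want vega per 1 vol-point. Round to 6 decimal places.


Answer: Vega = 23.567162

Derivation:
d1 = 0.3984102981; d2 = 0.1044715290
phi(d1) = 0.3685039250; exp(-qT) = 0.9910403788; exp(-rT) = 0.9559974818
Vega = S * exp(-qT) * phi(d1) * sqrt(T) = 52.6900 * 0.9910403788 * 0.3685039250 * 1.2247448714 = 23.567162


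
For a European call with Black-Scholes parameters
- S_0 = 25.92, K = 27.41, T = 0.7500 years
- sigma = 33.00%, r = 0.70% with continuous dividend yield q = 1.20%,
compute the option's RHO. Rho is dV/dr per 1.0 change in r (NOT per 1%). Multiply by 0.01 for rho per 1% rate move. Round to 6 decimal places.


Answer: Rho = 7.414558

Derivation:
d1 = -0.0658023206; d2 = -0.3515907039
phi(d1) = 0.3980795155; exp(-qT) = 0.9910403788; exp(-rT) = 0.9947637572
N(d2) = 0.3625726189
Rho = K*T*exp(-rT)*N(d2) = 27.4100 * 0.7500 * 0.9947637572 * 0.3625726189 = 7.414558


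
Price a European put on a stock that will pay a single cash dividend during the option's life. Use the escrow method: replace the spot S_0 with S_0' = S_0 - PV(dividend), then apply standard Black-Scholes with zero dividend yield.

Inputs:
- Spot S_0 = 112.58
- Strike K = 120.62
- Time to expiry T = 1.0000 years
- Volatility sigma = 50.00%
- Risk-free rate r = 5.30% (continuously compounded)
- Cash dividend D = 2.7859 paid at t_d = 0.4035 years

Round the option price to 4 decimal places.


Answer: Price = 24.4759

Derivation:
PV(D) = D * exp(-r * t_d) = 2.7859 * 0.97884155 = 2.72695467
S_0' = S_0 - PV(D) = 112.5800 - 2.72695467 = 109.85304533
d1 = (ln(S_0'/K) + (r + sigma^2/2)*T) / (sigma*sqrt(T)) = 0.16899683
d2 = d1 - sigma*sqrt(T) = -0.33100317
exp(-rT) = 0.94838001
N(-d1) = 0.43289957; N(-d2) = 0.62967896
P = K * exp(-rT) * N(-d2) - S_0' * N(-d1) = 120.6200 * 0.94838001 * 0.62967896 - 109.85304533 * 0.43289957 = 24.4759


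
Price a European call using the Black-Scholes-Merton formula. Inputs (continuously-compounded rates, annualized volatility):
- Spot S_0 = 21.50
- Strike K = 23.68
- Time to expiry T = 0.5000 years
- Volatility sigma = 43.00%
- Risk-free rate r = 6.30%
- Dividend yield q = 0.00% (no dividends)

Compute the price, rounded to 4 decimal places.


d1 = (ln(S/K) + (r - q + 0.5*sigma^2) * T) / (sigma * sqrt(T)) = -0.06200463
d2 = d1 - sigma * sqrt(T) = -0.36606055
exp(-rT) = 0.96899096; exp(-qT) = 1.00000000
C = S_0 * exp(-qT) * N(d1) - K * exp(-rT) * N(d2)
N(d1) = 0.47527957; N(d2) = 0.35715995
C = 21.5000 * 1.00000000 * 0.47527957 - 23.6800 * 0.96899096 * 0.35715995 = 2.0232

Answer: Price = 2.0232


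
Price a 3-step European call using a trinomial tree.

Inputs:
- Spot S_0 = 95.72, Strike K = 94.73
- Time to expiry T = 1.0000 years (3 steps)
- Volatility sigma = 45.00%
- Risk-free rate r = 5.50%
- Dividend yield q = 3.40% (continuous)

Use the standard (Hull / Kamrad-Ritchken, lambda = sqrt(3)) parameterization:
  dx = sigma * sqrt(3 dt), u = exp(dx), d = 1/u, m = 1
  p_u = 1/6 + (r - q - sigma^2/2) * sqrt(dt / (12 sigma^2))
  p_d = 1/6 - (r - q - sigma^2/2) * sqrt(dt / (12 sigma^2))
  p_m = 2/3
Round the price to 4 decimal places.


Answer: Price = V(0,0) = 16.1923

Derivation:
dt = T/N = 0.333333; dx = sigma*sqrt(3*dt) = 0.450000
u = exp(dx) = 1.568312; d = 1/u = 0.637628
p_u = 0.136944, p_m = 0.666667, p_d = 0.196389
Discount per step: exp(-r*dt) = 0.981834
Stock lattice S(k, j) with j the centered position index:
  k=0: S(0,+0) = 95.7200
  k=1: S(1,-1) = 61.0338; S(1,+0) = 95.7200; S(1,+1) = 150.1188
  k=2: S(2,-2) = 38.9168; S(2,-1) = 61.0338; S(2,+0) = 95.7200; S(2,+1) = 150.1188; S(2,+2) = 235.4332
  k=3: S(3,-3) = 24.8145; S(3,-2) = 38.9168; S(3,-1) = 61.0338; S(3,+0) = 95.7200; S(3,+1) = 150.1188; S(3,+2) = 235.4332; S(3,+3) = 369.2328
Terminal payoffs V(N, j) = max(S_T - K, 0):
  V(3,-3) = 0.000000; V(3,-2) = 0.000000; V(3,-1) = 0.000000; V(3,+0) = 0.990000; V(3,+1) = 55.388842; V(3,+2) = 140.703210; V(3,+3) = 274.502772
Backward induction: V(k, j) = exp(-r*dt) * [p_u * V(k+1, j+1) + p_m * V(k+1, j) + p_d * V(k+1, j-1)]
  V(2,-2) = exp(-r*dt) * [p_u*0.000000 + p_m*0.000000 + p_d*0.000000] = 0.000000
  V(2,-1) = exp(-r*dt) * [p_u*0.990000 + p_m*0.000000 + p_d*0.000000] = 0.133112
  V(2,+0) = exp(-r*dt) * [p_u*55.388842 + p_m*0.990000 + p_d*0.000000] = 8.095410
  V(2,+1) = exp(-r*dt) * [p_u*140.703210 + p_m*55.388842 + p_d*0.990000] = 55.364466
  V(2,+2) = exp(-r*dt) * [p_u*274.502772 + p_m*140.703210 + p_d*55.388842] = 139.686975
  V(1,-1) = exp(-r*dt) * [p_u*8.095410 + p_m*0.133112 + p_d*0.000000] = 1.175611
  V(1,+0) = exp(-r*dt) * [p_u*55.364466 + p_m*8.095410 + p_d*0.133112] = 12.768686
  V(1,+1) = exp(-r*dt) * [p_u*139.686975 + p_m*55.364466 + p_d*8.095410] = 56.581945
  V(0,+0) = exp(-r*dt) * [p_u*56.581945 + p_m*12.768686 + p_d*1.175611] = 16.192320


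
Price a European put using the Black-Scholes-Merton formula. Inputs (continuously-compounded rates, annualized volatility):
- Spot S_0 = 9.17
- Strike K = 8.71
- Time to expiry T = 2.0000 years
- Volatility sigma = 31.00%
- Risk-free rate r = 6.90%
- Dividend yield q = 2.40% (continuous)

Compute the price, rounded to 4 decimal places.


d1 = (ln(S/K) + (r - q + 0.5*sigma^2) * T) / (sigma * sqrt(T)) = 0.54188443
d2 = d1 - sigma * sqrt(T) = 0.10347822
exp(-rT) = 0.87109869; exp(-qT) = 0.95313379
P = K * exp(-rT) * N(-d2) - S_0 * exp(-qT) * N(-d1)
N(-d1) = 0.29394906; N(-d2) = 0.45879172
P = 8.7100 * 0.87109869 * 0.45879172 - 9.1700 * 0.95313379 * 0.29394906 = 0.9118

Answer: Price = 0.9118


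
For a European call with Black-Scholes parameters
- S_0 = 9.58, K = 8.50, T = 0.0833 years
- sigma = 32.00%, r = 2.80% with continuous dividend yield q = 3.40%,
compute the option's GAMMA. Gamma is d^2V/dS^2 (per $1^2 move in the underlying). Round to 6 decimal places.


d1 = 1.3358579466; d2 = 1.2435003806
phi(d1) = 0.1634583992; exp(-qT) = 0.9971718069; exp(-rT) = 0.9976703179
Gamma = exp(-qT) * phi(d1) / (S * sigma * sqrt(T)) = 0.9971718069 * 0.1634583992 / (9.5800 * 0.3200 * 0.2886173938) = 0.184221

Answer: Gamma = 0.184221
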